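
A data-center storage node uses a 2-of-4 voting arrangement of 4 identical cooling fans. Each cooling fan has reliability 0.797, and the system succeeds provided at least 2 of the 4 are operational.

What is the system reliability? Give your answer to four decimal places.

0.9716

R = Σ_{i=2}^{4} C(4,i) p^i (1−p)^{4−i} with p = 0.797
C(4,2)·0.797^2·0.203^2 = 0.157058
C(4,3)·0.797^3·0.203^1 = 0.411084
C(4,4)·0.797^4·0.203^0 = 0.403490
Sum = 0.9716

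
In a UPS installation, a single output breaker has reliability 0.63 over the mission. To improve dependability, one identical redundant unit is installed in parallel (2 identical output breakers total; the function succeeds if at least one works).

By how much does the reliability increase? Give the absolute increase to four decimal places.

R_before = 0.63
R_after = 1 − (1 − 0.63)^2 = 0.8631
ΔR = 0.8631 − 0.63 = 0.2331

0.2331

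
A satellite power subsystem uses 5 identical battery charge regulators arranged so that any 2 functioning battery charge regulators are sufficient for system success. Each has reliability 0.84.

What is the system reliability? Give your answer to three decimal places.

R = Σ_{i=2}^{5} C(5,i) p^i (1−p)^{5−i} with p = 0.84
C(5,2)·0.84^2·0.16^3 = 0.02890
C(5,3)·0.84^3·0.16^2 = 0.15173
C(5,4)·0.84^4·0.16^1 = 0.39830
C(5,5)·0.84^5·0.16^0 = 0.41821
Sum = 0.997

0.997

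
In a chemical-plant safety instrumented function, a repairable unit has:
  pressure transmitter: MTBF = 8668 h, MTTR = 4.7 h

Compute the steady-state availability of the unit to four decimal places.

0.9995

A(pressure transmitter) = MTBF/(MTBF+MTTR) = 8668/(8668+4.7) = 0.9995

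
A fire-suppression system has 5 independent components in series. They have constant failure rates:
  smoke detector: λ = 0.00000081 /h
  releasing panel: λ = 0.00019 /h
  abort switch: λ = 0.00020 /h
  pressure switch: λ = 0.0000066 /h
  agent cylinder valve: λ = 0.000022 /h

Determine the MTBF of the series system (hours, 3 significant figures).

Series of exponential components: λ_sys = Σ λ_i
λ_sys = 0.00000081 + 0.00019 + 0.00020 + 0.0000066 + 0.000022 = 4.1941e-04 /h
MTBF = 1 / λ_sys = 2380 h

2380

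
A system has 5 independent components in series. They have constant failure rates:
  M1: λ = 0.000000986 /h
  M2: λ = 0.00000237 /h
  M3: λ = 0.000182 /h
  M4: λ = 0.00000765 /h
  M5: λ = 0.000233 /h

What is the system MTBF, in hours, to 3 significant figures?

2350

Series of exponential components: λ_sys = Σ λ_i
λ_sys = 0.000000986 + 0.00000237 + 0.000182 + 0.00000765 + 0.000233 = 4.2601e-04 /h
MTBF = 1 / λ_sys = 2350 h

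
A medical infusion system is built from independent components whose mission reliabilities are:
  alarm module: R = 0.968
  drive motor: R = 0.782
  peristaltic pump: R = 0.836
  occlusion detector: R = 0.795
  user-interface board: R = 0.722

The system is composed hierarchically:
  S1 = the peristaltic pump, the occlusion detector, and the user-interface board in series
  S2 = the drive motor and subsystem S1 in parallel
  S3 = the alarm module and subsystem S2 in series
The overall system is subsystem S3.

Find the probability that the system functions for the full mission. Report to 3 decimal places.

0.858

Series (peristaltic pump, occlusion detector, and user-interface board): 0.83600 × 0.79500 × 0.72200 = 0.47986
Parallel (drive motor and [0.47986]): 1 − (1 − 0.78200)(1 − 0.47986) = 0.88661
Series (alarm module and [0.88661]): 0.96800 × 0.88661 = 0.858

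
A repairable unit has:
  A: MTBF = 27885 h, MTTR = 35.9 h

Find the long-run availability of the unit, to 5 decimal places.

0.99871

A(A) = MTBF/(MTBF+MTTR) = 27885/(27885+35.9) = 0.99871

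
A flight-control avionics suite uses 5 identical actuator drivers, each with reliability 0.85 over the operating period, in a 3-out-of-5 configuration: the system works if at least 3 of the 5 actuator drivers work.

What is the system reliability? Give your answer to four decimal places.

0.9734

R = Σ_{i=3}^{5} C(5,i) p^i (1−p)^{5−i} with p = 0.85
C(5,3)·0.85^3·0.15^2 = 0.138178
C(5,4)·0.85^4·0.15^1 = 0.391505
C(5,5)·0.85^5·0.15^0 = 0.443705
Sum = 0.9734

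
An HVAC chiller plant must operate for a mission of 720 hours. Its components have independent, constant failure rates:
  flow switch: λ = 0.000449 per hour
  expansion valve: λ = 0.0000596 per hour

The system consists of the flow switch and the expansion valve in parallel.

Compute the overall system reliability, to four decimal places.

0.9884

R(flow switch) = exp(−0.000449 × 720) = 0.723771
R(expansion valve) = exp(−0.0000596 × 720) = 0.957996
Parallel (flow switch and expansion valve): 1 − (1 − 0.723771)(1 − 0.957996) = 0.9884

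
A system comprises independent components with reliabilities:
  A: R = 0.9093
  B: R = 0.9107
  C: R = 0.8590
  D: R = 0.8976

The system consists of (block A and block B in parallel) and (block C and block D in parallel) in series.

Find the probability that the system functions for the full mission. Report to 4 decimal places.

Parallel (A and B): 1 − (1 − 0.909300)(1 − 0.910700) = 0.991900
Parallel (C and D): 1 − (1 − 0.859000)(1 − 0.897600) = 0.985562
Series ([0.991900] and [0.985562]): 0.991900 × 0.985562 = 0.9776

0.9776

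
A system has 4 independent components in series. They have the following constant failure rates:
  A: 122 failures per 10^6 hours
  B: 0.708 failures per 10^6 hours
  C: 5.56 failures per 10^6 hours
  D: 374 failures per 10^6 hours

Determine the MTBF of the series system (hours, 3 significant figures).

Series of exponential components: λ_sys = Σ λ_i
λ_sys = 0.000122 + 0.000000708 + 0.00000556 + 0.000374 = 5.0227e-04 /h
MTBF = 1 / λ_sys = 1990 h

1990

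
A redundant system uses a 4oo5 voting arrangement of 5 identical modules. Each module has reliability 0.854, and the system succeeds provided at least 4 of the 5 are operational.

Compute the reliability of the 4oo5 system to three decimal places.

0.843

R = Σ_{i=4}^{5} C(5,i) p^i (1−p)^{5−i} with p = 0.854
C(5,4)·0.854^4·0.146^1 = 0.38829
C(5,5)·0.854^5·0.146^0 = 0.45424
Sum = 0.843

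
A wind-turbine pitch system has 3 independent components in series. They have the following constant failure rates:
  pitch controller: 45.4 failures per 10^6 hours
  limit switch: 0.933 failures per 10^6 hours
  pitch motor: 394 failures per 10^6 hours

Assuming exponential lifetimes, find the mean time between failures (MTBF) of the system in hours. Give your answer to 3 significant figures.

Series of exponential components: λ_sys = Σ λ_i
λ_sys = 0.0000454 + 0.000000933 + 0.000394 = 4.4033e-04 /h
MTBF = 1 / λ_sys = 2270 h

2270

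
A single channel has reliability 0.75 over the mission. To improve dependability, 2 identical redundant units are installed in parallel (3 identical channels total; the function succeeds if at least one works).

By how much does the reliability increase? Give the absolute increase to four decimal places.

0.2344

R_before = 0.75
R_after = 1 − (1 − 0.75)^3 = 0.9844
ΔR = 0.9844 − 0.75 = 0.2344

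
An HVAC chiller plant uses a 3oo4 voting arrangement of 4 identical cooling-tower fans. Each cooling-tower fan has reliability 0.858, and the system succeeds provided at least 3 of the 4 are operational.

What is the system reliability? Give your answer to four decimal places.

0.9007

R = Σ_{i=3}^{4} C(4,i) p^i (1−p)^{4−i} with p = 0.858
C(4,3)·0.858^3·0.142^1 = 0.358765
C(4,4)·0.858^4·0.142^0 = 0.541937
Sum = 0.9007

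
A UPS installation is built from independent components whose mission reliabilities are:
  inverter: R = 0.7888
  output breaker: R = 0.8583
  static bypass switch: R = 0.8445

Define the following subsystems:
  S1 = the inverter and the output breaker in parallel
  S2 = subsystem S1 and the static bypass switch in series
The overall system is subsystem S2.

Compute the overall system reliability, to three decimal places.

0.819

Parallel (inverter and output breaker): 1 − (1 − 0.78880)(1 − 0.85830) = 0.97007
Series ([0.97007] and static bypass switch): 0.97007 × 0.84450 = 0.819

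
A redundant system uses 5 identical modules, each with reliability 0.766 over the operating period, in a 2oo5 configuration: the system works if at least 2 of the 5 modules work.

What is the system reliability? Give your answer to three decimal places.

0.988

R = Σ_{i=2}^{5} C(5,i) p^i (1−p)^{5−i} with p = 0.766
C(5,2)·0.766^2·0.234^3 = 0.07518
C(5,3)·0.766^3·0.234^2 = 0.24610
C(5,4)·0.766^4·0.234^1 = 0.40281
C(5,5)·0.766^5·0.234^0 = 0.26372
Sum = 0.988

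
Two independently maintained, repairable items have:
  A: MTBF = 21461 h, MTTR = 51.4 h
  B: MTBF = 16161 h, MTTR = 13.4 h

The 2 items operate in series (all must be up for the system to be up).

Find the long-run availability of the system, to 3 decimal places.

0.997

A(A) = MTBF/(MTBF+MTTR) = 21461/(21461+51.4) = 0.997611
A(B) = MTBF/(MTBF+MTTR) = 16161/(16161+13.4) = 0.999172
Series availability: 0.997611 × 0.999172 = 0.997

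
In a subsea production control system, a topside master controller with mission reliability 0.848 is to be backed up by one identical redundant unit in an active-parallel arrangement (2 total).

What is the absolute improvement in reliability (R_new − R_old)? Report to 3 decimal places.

R_before = 0.848
R_after = 1 − (1 − 0.848)^2 = 0.977
ΔR = 0.977 − 0.848 = 0.129

0.129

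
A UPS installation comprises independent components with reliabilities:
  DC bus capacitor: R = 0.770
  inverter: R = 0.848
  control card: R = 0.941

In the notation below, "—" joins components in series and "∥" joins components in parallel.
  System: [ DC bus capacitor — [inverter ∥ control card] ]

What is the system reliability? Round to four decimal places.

Parallel (inverter and control card): 1 − (1 − 0.848000)(1 − 0.941000) = 0.991032
Series (DC bus capacitor and [0.991032]): 0.770000 × 0.991032 = 0.7631

0.7631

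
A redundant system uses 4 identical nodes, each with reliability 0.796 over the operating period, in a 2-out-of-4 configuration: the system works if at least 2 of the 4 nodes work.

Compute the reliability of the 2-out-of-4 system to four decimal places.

R = Σ_{i=2}^{4} C(4,i) p^i (1−p)^{4−i} with p = 0.796
C(4,2)·0.796^2·0.204^2 = 0.158211
C(4,3)·0.796^3·0.204^1 = 0.411556
C(4,4)·0.796^4·0.204^0 = 0.401469
Sum = 0.9712

0.9712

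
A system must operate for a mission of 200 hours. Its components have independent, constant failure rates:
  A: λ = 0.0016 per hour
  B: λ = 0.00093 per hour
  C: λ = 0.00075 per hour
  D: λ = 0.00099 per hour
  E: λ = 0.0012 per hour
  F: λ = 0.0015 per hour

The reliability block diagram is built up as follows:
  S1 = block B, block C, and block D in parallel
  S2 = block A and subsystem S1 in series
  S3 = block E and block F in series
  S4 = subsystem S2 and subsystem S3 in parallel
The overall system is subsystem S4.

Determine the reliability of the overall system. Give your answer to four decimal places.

0.8844

R(A) = exp(−0.0016 × 200) = 0.726149
R(B) = exp(−0.00093 × 200) = 0.830274
R(C) = exp(−0.00075 × 200) = 0.860708
R(D) = exp(−0.00099 × 200) = 0.820370
R(E) = exp(−0.0012 × 200) = 0.786628
R(F) = exp(−0.0015 × 200) = 0.740818
Parallel (B, C, and D): 1 − (1 − 0.830274)(1 − 0.860708)(1 − 0.820370) = 0.995753
Series (A and [0.995753]): 0.726149 × 0.995753 = 0.723065
Series (E and F): 0.786628 × 0.740818 = 0.582748
Parallel ([0.723065] and [0.582748]): 1 − (1 − 0.723065)(1 − 0.582748) = 0.8844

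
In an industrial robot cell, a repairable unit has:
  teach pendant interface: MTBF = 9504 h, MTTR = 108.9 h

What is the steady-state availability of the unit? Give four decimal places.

A(teach pendant interface) = MTBF/(MTBF+MTTR) = 9504/(9504+108.9) = 0.9887

0.9887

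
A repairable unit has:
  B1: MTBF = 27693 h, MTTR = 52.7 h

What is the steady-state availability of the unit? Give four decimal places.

A(B1) = MTBF/(MTBF+MTTR) = 27693/(27693+52.7) = 0.9981

0.9981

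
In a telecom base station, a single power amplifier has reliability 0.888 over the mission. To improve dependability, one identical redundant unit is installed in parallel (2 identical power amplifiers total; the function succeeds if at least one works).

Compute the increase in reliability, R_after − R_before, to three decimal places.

R_before = 0.888
R_after = 1 − (1 − 0.888)^2 = 0.987
ΔR = 0.987 − 0.888 = 0.099

0.099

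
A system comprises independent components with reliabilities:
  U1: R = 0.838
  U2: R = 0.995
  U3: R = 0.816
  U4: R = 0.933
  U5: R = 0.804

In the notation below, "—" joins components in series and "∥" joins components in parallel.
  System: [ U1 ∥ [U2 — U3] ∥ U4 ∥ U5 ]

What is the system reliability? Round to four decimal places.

0.9996

Series (U2 and U3): 0.995000 × 0.816000 = 0.811920
Parallel (U1, [0.811920], U4, and U5): 1 − (1 − 0.838000)(1 − 0.811920)(1 − 0.933000)(1 − 0.804000) = 0.9996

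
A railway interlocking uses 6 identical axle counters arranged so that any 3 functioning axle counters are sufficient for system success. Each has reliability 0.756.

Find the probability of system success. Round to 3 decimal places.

R = Σ_{i=3}^{6} C(6,i) p^i (1−p)^{6−i} with p = 0.756
C(6,3)·0.756^3·0.244^3 = 0.12554
C(6,4)·0.756^4·0.244^2 = 0.29171
C(6,5)·0.756^5·0.244^1 = 0.36153
C(6,6)·0.756^6·0.244^0 = 0.18669
Sum = 0.965

0.965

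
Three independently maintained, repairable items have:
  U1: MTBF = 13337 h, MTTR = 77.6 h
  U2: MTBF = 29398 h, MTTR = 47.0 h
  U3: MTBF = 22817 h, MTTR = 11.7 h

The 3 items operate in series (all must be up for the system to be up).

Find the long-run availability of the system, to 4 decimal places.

A(U1) = MTBF/(MTBF+MTTR) = 13337/(13337+77.6) = 0.994215
A(U2) = MTBF/(MTBF+MTTR) = 29398/(29398+47.0) = 0.998404
A(U3) = MTBF/(MTBF+MTTR) = 22817/(22817+11.7) = 0.999487
Series availability: 0.994215 × 0.998404 × 0.999487 = 0.9921

0.9921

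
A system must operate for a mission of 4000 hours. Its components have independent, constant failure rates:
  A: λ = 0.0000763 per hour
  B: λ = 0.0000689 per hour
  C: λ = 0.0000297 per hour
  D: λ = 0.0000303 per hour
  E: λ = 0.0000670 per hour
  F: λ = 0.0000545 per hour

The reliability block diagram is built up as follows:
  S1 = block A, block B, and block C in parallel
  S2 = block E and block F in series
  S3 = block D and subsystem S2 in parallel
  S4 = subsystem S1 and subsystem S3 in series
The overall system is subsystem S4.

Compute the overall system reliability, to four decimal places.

0.9493

R(A) = exp(−0.0000763 × 4000) = 0.736976
R(B) = exp(−0.0000689 × 4000) = 0.759117
R(C) = exp(−0.0000297 × 4000) = 0.887985
R(D) = exp(−0.0000303 × 4000) = 0.885857
R(E) = exp(−0.0000670 × 4000) = 0.764908
R(F) = exp(−0.0000545 × 4000) = 0.804125
Parallel (A, B, and C): 1 − (1 − 0.736976)(1 − 0.759117)(1 − 0.887985) = 0.992903
Series (E and F): 0.764908 × 0.804125 = 0.615082
Parallel (D and [0.615082]): 1 − (1 − 0.885857)(1 − 0.615082) = 0.956064
Series ([0.992903] and [0.956064]): 0.992903 × 0.956064 = 0.9493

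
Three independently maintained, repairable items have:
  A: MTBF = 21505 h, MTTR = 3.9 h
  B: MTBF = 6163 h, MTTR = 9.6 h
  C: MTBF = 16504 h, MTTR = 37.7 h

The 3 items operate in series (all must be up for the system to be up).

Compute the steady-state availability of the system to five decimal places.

0.99599

A(A) = MTBF/(MTBF+MTTR) = 21505/(21505+3.9) = 0.999819
A(B) = MTBF/(MTBF+MTTR) = 6163/(6163+9.6) = 0.998445
A(C) = MTBF/(MTBF+MTTR) = 16504/(16504+37.7) = 0.997721
Series availability: 0.999819 × 0.998445 × 0.997721 = 0.99599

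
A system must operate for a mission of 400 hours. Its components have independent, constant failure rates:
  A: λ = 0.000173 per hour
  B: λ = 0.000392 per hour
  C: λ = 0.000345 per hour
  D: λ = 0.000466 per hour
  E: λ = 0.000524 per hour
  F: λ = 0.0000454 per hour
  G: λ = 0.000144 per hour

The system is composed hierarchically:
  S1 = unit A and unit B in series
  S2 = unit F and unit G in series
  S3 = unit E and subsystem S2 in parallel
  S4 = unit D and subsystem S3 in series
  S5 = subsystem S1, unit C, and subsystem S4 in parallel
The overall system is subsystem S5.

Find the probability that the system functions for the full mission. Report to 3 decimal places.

R(A) = exp(−0.000173 × 400) = 0.93314
R(B) = exp(−0.000392 × 400) = 0.85488
R(C) = exp(−0.000345 × 400) = 0.87110
R(D) = exp(−0.000466 × 400) = 0.82994
R(E) = exp(−0.000524 × 400) = 0.81091
R(F) = exp(−0.0000454 × 400) = 0.98200
R(G) = exp(−0.000144 × 400) = 0.94403
Series (A and B): 0.93314 × 0.85488 = 0.79772
Series (F and G): 0.98200 × 0.94403 = 0.92704
Parallel (E and [0.92704]): 1 − (1 − 0.81091)(1 − 0.92704) = 0.98620
Series (D and [0.98620]): 0.82994 × 0.98620 = 0.81849
Parallel ([0.79772], C, and [0.81849]): 1 − (1 − 0.79772)(1 − 0.87110)(1 − 0.81849) = 0.995

0.995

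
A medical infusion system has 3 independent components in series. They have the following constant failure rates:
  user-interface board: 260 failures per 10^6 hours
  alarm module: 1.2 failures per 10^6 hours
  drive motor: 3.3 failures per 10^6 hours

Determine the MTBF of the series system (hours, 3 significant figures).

Series of exponential components: λ_sys = Σ λ_i
λ_sys = 0.00026 + 0.0000012 + 0.0000033 = 2.6450e-04 /h
MTBF = 1 / λ_sys = 3780 h

3780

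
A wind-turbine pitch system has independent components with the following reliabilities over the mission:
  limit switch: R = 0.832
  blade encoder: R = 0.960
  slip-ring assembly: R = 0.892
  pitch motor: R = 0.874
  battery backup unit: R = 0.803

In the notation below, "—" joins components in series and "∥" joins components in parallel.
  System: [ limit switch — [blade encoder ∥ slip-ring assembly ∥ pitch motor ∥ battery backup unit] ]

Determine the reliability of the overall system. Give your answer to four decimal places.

0.8319

Parallel (blade encoder, slip-ring assembly, pitch motor, and battery backup unit): 1 − (1 − 0.960000)(1 − 0.892000)(1 − 0.874000)(1 − 0.803000) = 0.999893
Series (limit switch and [0.999893]): 0.832000 × 0.999893 = 0.8319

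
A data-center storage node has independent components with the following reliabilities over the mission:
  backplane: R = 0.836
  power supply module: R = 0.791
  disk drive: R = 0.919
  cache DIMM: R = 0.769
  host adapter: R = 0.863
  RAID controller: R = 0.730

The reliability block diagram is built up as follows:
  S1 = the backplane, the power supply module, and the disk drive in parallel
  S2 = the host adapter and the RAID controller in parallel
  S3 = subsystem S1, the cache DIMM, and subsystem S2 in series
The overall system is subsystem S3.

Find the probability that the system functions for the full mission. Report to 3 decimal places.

Parallel (backplane, power supply module, and disk drive): 1 − (1 − 0.83600)(1 − 0.79100)(1 − 0.91900) = 0.99722
Parallel (host adapter and RAID controller): 1 − (1 − 0.86300)(1 − 0.73000) = 0.96301
Series ([0.99722], cache DIMM, and [0.96301]): 0.99722 × 0.76900 × 0.96301 = 0.738

0.738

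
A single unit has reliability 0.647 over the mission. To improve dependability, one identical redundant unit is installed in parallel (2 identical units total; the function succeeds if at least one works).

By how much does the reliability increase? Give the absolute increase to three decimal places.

0.228

R_before = 0.647
R_after = 1 − (1 − 0.647)^2 = 0.875
ΔR = 0.875 − 0.647 = 0.228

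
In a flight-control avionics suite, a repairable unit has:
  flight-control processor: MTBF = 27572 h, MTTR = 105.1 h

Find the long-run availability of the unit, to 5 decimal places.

0.99620

A(flight-control processor) = MTBF/(MTBF+MTTR) = 27572/(27572+105.1) = 0.99620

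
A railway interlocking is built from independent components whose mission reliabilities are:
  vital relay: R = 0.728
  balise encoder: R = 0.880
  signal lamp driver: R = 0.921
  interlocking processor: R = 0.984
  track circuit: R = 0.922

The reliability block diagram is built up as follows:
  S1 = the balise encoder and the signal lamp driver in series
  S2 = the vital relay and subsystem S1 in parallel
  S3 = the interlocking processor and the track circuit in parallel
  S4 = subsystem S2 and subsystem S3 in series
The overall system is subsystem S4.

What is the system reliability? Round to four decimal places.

Series (balise encoder and signal lamp driver): 0.880000 × 0.921000 = 0.810480
Parallel (vital relay and [0.810480]): 1 − (1 − 0.728000)(1 − 0.810480) = 0.948451
Parallel (interlocking processor and track circuit): 1 − (1 − 0.984000)(1 − 0.922000) = 0.998752
Series ([0.948451] and [0.998752]): 0.948451 × 0.998752 = 0.9473

0.9473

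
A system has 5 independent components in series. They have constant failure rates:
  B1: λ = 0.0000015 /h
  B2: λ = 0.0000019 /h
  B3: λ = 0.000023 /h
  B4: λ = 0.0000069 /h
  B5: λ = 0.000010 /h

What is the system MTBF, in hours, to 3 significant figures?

Series of exponential components: λ_sys = Σ λ_i
λ_sys = 0.0000015 + 0.0000019 + 0.000023 + 0.0000069 + 0.000010 = 4.3300e-05 /h
MTBF = 1 / λ_sys = 23100 h

23100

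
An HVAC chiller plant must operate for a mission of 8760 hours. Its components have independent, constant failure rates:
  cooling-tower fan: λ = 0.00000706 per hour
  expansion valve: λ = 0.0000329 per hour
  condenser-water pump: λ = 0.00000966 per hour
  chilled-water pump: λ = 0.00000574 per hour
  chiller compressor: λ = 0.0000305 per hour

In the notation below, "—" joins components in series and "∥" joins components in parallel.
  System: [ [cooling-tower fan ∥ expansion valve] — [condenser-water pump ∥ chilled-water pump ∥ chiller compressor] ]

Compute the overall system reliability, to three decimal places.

0.984

R(cooling-tower fan) = exp(−0.00000706 × 8760) = 0.94003
R(expansion valve) = exp(−0.0000329 × 8760) = 0.74961
R(condenser-water pump) = exp(−0.00000966 × 8760) = 0.91886
R(chilled-water pump) = exp(−0.00000574 × 8760) = 0.95096
R(chiller compressor) = exp(−0.0000305 × 8760) = 0.76554
Parallel (cooling-tower fan and expansion valve): 1 − (1 − 0.94003)(1 − 0.74961) = 0.98498
Parallel (condenser-water pump, chilled-water pump, and chiller compressor): 1 − (1 − 0.91886)(1 − 0.95096)(1 − 0.76554) = 0.99907
Series ([0.98498] and [0.99907]): 0.98498 × 0.99907 = 0.984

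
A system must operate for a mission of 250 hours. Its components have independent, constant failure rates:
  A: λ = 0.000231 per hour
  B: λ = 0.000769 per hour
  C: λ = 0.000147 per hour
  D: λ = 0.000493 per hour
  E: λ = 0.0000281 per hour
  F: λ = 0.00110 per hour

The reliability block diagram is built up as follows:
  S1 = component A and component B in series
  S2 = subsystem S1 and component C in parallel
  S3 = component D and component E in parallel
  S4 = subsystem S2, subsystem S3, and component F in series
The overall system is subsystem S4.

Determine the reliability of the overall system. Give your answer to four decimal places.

R(A) = exp(−0.000231 × 250) = 0.943886
R(B) = exp(−0.000769 × 250) = 0.825101
R(C) = exp(−0.000147 × 250) = 0.963917
R(D) = exp(−0.000493 × 250) = 0.884043
R(E) = exp(−0.0000281 × 250) = 0.993000
R(F) = exp(−0.00110 × 250) = 0.759572
Series (A and B): 0.943886 × 0.825101 = 0.778801
Parallel ([0.778801] and C): 1 − (1 − 0.778801)(1 − 0.963917) = 0.992018
Parallel (D and E): 1 − (1 − 0.884043)(1 − 0.993000) = 0.999188
Series ([0.992018], [0.999188], and F): 0.992018 × 0.999188 × 0.759572 = 0.7529

0.7529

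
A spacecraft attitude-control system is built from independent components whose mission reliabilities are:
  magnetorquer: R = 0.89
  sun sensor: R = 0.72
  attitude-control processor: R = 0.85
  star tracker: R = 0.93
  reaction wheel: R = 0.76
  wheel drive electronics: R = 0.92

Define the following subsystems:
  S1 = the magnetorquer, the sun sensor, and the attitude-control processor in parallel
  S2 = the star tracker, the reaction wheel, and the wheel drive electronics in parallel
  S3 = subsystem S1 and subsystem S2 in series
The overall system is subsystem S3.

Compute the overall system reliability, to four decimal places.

0.9940

Parallel (magnetorquer, sun sensor, and attitude-control processor): 1 − (1 − 0.890000)(1 − 0.720000)(1 − 0.850000) = 0.995380
Parallel (star tracker, reaction wheel, and wheel drive electronics): 1 − (1 − 0.930000)(1 − 0.760000)(1 − 0.920000) = 0.998656
Series ([0.995380] and [0.998656]): 0.995380 × 0.998656 = 0.9940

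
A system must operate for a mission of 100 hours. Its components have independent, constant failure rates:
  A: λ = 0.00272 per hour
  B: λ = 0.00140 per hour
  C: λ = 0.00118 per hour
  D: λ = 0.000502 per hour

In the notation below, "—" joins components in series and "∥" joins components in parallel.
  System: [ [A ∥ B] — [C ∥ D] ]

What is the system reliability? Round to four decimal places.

0.9636

R(A) = exp(−0.00272 × 100) = 0.761854
R(B) = exp(−0.00140 × 100) = 0.869358
R(C) = exp(−0.00118 × 100) = 0.888696
R(D) = exp(−0.000502 × 100) = 0.951039
Parallel (A and B): 1 − (1 − 0.761854)(1 − 0.869358) = 0.968888
Parallel (C and D): 1 − (1 − 0.888696)(1 − 0.951039) = 0.994550
Series ([0.968888] and [0.994550]): 0.968888 × 0.994550 = 0.9636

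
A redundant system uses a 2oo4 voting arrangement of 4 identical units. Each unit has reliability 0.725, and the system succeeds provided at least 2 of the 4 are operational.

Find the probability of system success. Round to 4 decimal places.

0.9340

R = Σ_{i=2}^{4} C(4,i) p^i (1−p)^{4−i} with p = 0.725
C(4,2)·0.725^2·0.275^2 = 0.238502
C(4,3)·0.725^3·0.275^1 = 0.419186
C(4,4)·0.725^4·0.275^0 = 0.276282
Sum = 0.9340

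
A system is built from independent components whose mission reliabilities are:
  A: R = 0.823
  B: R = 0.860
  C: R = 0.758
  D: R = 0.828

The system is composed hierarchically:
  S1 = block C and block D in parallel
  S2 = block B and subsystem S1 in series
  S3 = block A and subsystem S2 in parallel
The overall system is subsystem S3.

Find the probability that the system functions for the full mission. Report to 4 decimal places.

0.9689

Parallel (C and D): 1 − (1 − 0.758000)(1 − 0.828000) = 0.958376
Series (B and [0.958376]): 0.860000 × 0.958376 = 0.824203
Parallel (A and [0.824203]): 1 − (1 − 0.823000)(1 − 0.824203) = 0.9689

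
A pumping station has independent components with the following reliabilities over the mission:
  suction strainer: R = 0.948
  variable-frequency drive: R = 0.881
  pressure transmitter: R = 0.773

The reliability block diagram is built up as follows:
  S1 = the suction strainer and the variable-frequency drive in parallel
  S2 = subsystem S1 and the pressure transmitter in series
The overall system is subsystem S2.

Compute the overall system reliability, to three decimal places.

0.768

Parallel (suction strainer and variable-frequency drive): 1 − (1 − 0.94800)(1 − 0.88100) = 0.99381
Series ([0.99381] and pressure transmitter): 0.99381 × 0.77300 = 0.768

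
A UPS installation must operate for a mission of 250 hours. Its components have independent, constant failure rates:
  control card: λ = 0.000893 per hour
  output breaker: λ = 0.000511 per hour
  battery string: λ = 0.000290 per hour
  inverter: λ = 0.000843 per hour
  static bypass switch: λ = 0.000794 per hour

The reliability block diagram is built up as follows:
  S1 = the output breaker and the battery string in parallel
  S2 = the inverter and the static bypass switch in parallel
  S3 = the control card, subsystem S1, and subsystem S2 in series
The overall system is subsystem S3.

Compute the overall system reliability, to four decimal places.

R(control card) = exp(−0.000893 × 250) = 0.799915
R(output breaker) = exp(−0.000511 × 250) = 0.880073
R(battery string) = exp(−0.000290 × 250) = 0.930066
R(inverter) = exp(−0.000843 × 250) = 0.809977
R(static bypass switch) = exp(−0.000794 × 250) = 0.819960
Parallel (output breaker and battery string): 1 − (1 − 0.880073)(1 − 0.930066) = 0.991613
Parallel (inverter and static bypass switch): 1 − (1 − 0.809977)(1 − 0.819960) = 0.965788
Series (control card, [0.991613], and [0.965788]): 0.799915 × 0.991613 × 0.965788 = 0.7661

0.7661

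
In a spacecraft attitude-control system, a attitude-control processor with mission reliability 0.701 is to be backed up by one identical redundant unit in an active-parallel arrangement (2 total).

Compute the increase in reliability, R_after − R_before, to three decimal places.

0.210

R_before = 0.701
R_after = 1 − (1 − 0.701)^2 = 0.911
ΔR = 0.911 − 0.701 = 0.210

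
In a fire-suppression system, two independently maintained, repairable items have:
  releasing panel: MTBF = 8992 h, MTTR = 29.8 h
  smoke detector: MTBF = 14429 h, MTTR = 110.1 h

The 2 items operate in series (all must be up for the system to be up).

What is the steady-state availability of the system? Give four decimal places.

0.9891

A(releasing panel) = MTBF/(MTBF+MTTR) = 8992/(8992+29.8) = 0.996697
A(smoke detector) = MTBF/(MTBF+MTTR) = 14429/(14429+110.1) = 0.992427
Series availability: 0.996697 × 0.992427 = 0.9891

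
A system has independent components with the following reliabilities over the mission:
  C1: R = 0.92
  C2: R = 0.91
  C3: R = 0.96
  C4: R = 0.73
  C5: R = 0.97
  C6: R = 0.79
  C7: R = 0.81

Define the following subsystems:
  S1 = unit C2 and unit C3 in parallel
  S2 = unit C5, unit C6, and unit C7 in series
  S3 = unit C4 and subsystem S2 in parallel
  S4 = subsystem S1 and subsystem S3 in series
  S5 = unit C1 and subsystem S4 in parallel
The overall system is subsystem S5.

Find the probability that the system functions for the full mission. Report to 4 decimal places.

Parallel (C2 and C3): 1 − (1 − 0.910000)(1 − 0.960000) = 0.996400
Series (C5, C6, and C7): 0.970000 × 0.790000 × 0.810000 = 0.620703
Parallel (C4 and [0.620703]): 1 − (1 − 0.730000)(1 − 0.620703) = 0.897590
Series ([0.996400] and [0.897590]): 0.996400 × 0.897590 = 0.894359
Parallel (C1 and [0.894359]): 1 − (1 − 0.920000)(1 − 0.894359) = 0.9915

0.9915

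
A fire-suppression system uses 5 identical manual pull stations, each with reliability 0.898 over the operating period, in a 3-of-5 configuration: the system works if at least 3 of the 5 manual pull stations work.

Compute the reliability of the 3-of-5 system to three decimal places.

0.991

R = Σ_{i=3}^{5} C(5,i) p^i (1−p)^{5−i} with p = 0.898
C(5,3)·0.898^3·0.102^2 = 0.07534
C(5,4)·0.898^4·0.102^1 = 0.33165
C(5,5)·0.898^5·0.102^0 = 0.58396
Sum = 0.991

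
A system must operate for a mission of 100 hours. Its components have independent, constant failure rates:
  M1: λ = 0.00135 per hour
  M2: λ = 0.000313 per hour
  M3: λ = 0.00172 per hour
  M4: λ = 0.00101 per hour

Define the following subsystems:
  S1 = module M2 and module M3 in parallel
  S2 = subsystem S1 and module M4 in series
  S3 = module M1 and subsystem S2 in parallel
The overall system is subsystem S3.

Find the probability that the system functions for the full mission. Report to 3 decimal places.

R(M1) = exp(−0.00135 × 100) = 0.87372
R(M2) = exp(−0.000313 × 100) = 0.96918
R(M3) = exp(−0.00172 × 100) = 0.84198
R(M4) = exp(−0.00101 × 100) = 0.90393
Parallel (M2 and M3): 1 − (1 − 0.96918)(1 − 0.84198) = 0.99513
Series ([0.99513] and M4): 0.99513 × 0.90393 = 0.89953
Parallel (M1 and [0.89953]): 1 − (1 − 0.87372)(1 − 0.89953) = 0.987

0.987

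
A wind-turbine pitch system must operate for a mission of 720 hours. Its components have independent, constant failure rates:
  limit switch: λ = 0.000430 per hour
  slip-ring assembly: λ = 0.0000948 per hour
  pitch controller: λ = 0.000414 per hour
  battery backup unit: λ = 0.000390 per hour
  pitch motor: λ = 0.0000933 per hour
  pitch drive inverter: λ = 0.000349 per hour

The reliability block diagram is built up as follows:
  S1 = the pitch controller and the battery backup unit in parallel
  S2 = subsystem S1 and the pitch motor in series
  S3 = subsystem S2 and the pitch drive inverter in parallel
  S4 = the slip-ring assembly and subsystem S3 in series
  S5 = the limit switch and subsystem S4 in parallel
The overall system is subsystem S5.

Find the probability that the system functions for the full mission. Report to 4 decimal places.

0.9756

R(limit switch) = exp(−0.000430 × 720) = 0.733740
R(slip-ring assembly) = exp(−0.0000948 × 720) = 0.934021
R(pitch controller) = exp(−0.000414 × 720) = 0.742242
R(battery backup unit) = exp(−0.000390 × 720) = 0.755179
R(pitch motor) = exp(−0.0000933 × 720) = 0.935031
R(pitch drive inverter) = exp(−0.000349 × 720) = 0.777805
Parallel (pitch controller and battery backup unit): 1 − (1 − 0.742242)(1 − 0.755179) = 0.936895
Series ([0.936895] and pitch motor): 0.936895 × 0.935031 = 0.876026
Parallel ([0.876026] and pitch drive inverter): 1 − (1 − 0.876026)(1 − 0.777805) = 0.972454
Series (slip-ring assembly and [0.972454]): 0.934021 × 0.972454 = 0.908292
Parallel (limit switch and [0.908292]): 1 − (1 − 0.733740)(1 − 0.908292) = 0.9756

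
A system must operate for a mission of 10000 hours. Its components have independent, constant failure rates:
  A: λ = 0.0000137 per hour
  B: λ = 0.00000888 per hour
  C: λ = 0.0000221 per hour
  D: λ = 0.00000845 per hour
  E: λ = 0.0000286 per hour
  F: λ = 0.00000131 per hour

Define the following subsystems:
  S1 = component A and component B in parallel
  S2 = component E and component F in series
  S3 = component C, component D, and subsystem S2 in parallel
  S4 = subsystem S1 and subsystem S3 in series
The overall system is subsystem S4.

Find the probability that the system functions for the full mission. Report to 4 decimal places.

0.9850

R(A) = exp(−0.0000137 × 10000) = 0.871970
R(B) = exp(−0.00000888 × 10000) = 0.915029
R(C) = exp(−0.0000221 × 10000) = 0.801717
R(D) = exp(−0.00000845 × 10000) = 0.918972
R(E) = exp(−0.0000286 × 10000) = 0.751263
R(F) = exp(−0.00000131 × 10000) = 0.986985
Parallel (A and B): 1 − (1 − 0.871970)(1 − 0.915029) = 0.989121
Series (E and F): 0.751263 × 0.986985 = 0.741485
Parallel (C, D, and [0.741485]): 1 − (1 − 0.801717)(1 − 0.918972)(1 − 0.741485) = 0.995847
Series ([0.989121] and [0.995847]): 0.989121 × 0.995847 = 0.9850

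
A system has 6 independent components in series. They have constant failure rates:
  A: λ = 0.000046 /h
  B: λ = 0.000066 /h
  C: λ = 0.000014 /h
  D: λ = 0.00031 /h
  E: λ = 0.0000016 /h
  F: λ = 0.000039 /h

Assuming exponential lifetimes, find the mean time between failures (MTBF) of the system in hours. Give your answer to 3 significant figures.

Series of exponential components: λ_sys = Σ λ_i
λ_sys = 0.000046 + 0.000066 + 0.000014 + 0.00031 + 0.0000016 + 0.000039 = 4.7660e-04 /h
MTBF = 1 / λ_sys = 2100 h

2100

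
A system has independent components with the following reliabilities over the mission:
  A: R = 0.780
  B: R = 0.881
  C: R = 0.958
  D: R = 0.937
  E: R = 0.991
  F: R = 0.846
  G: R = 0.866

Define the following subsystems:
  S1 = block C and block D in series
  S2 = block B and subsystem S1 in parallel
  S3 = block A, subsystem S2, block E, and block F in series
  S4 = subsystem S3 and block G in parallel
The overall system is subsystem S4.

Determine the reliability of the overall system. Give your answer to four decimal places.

Series (C and D): 0.958000 × 0.937000 = 0.897646
Parallel (B and [0.897646]): 1 − (1 − 0.881000)(1 − 0.897646) = 0.987820
Series (A, [0.987820], E, and F): 0.780000 × 0.987820 × 0.991000 × 0.846000 = 0.645976
Parallel ([0.645976] and G): 1 − (1 − 0.645976)(1 − 0.866000) = 0.9526

0.9526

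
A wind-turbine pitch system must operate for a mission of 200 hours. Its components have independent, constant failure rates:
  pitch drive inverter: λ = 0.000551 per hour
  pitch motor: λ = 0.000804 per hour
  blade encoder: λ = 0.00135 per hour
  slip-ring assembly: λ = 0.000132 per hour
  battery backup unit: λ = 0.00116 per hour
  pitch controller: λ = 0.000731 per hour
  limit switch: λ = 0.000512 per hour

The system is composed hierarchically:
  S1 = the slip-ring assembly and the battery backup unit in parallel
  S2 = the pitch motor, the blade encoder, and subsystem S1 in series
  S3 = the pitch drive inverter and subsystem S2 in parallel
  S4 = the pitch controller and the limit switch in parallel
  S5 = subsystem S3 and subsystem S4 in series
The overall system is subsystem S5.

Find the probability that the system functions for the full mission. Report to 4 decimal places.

0.9504

R(pitch drive inverter) = exp(−0.000551 × 200) = 0.895655
R(pitch motor) = exp(−0.000804 × 200) = 0.851462
R(blade encoder) = exp(−0.00135 × 200) = 0.763379
R(slip-ring assembly) = exp(−0.000132 × 200) = 0.973945
R(battery backup unit) = exp(−0.00116 × 200) = 0.792946
R(pitch controller) = exp(−0.000731 × 200) = 0.863985
R(limit switch) = exp(−0.000512 × 200) = 0.902668
Parallel (slip-ring assembly and battery backup unit): 1 − (1 − 0.973945)(1 − 0.792946) = 0.994605
Series (pitch motor, blade encoder, and [0.994605]): 0.851462 × 0.763379 × 0.994605 = 0.646482
Parallel (pitch drive inverter and [0.646482]): 1 − (1 − 0.895655)(1 − 0.646482) = 0.963112
Parallel (pitch controller and limit switch): 1 − (1 − 0.863985)(1 − 0.902668) = 0.986761
Series ([0.963112] and [0.986761]): 0.963112 × 0.986761 = 0.9504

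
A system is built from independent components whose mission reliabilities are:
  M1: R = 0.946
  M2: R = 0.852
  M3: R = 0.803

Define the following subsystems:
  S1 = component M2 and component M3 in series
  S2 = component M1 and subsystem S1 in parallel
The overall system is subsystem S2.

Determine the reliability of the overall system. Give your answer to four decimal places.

Series (M2 and M3): 0.852000 × 0.803000 = 0.684156
Parallel (M1 and [0.684156]): 1 − (1 − 0.946000)(1 − 0.684156) = 0.9829

0.9829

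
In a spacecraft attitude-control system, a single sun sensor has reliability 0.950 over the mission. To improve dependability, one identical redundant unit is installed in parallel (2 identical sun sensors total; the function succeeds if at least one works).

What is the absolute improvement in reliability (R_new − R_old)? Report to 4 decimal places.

R_before = 0.950
R_after = 1 − (1 − 0.950)^2 = 0.9975
ΔR = 0.9975 − 0.950 = 0.0475

0.0475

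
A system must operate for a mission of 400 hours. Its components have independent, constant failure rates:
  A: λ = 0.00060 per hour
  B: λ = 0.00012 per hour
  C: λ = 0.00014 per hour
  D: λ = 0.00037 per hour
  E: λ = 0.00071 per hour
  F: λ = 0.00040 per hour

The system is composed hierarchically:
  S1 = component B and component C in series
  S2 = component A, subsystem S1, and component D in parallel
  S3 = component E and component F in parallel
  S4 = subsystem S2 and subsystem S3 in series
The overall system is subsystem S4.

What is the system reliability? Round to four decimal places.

0.9607

R(A) = exp(−0.00060 × 400) = 0.786628
R(B) = exp(−0.00012 × 400) = 0.953134
R(C) = exp(−0.00014 × 400) = 0.945539
R(D) = exp(−0.00037 × 400) = 0.862431
R(E) = exp(−0.00071 × 400) = 0.752767
R(F) = exp(−0.00040 × 400) = 0.852144
Series (B and C): 0.953134 × 0.945539 = 0.901225
Parallel (A, [0.901225], and D): 1 − (1 − 0.786628)(1 − 0.901225)(1 − 0.862431) = 0.997101
Parallel (E and F): 1 − (1 − 0.752767)(1 − 0.852144) = 0.963445
Series ([0.997101] and [0.963445]): 0.997101 × 0.963445 = 0.9607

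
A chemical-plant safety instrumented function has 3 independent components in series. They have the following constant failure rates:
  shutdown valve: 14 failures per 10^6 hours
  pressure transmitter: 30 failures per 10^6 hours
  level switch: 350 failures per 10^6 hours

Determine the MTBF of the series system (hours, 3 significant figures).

Series of exponential components: λ_sys = Σ λ_i
λ_sys = 0.000014 + 0.000030 + 0.00035 = 3.9400e-04 /h
MTBF = 1 / λ_sys = 2540 h

2540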